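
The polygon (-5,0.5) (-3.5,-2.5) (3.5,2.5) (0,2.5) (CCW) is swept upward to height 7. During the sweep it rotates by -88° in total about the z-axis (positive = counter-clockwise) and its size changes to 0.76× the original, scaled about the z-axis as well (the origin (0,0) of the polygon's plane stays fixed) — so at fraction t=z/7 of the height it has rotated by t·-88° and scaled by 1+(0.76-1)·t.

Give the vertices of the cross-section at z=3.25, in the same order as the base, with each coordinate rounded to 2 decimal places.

t = z/height = 3.25/7 = 0.464286
s = 1 + (scale-1)·z/height = 1 + (0.76-1)·3.25/7 = 0.888571
θ = twist·z/height = -88°·3.25/7 = -40.8571° = -0.713092 rad
cos θ = 0.756343, sin θ = -0.654175 (intermediates below are computed at full precision and shown rounded to 5 d.p.)
v1: (-5,0.5) → rotate → (-3.45463,3.64905) → ×s → (-3.06968,3.24244) → (-3.07,3.24)
v2: (-3.5,-2.5) → rotate → (-4.28264,0.39876) → ×s → (-3.80543,0.35432) → (-3.81,0.35)
v3: (3.5,2.5) → rotate → (4.28264,-0.39876) → ×s → (3.80543,-0.35432) → (3.81,-0.35)
v4: (0,2.5) → rotate → (1.63544,1.89086) → ×s → (1.45320,1.68016) → (1.45,1.68)

Cross-section at z=3.25: (-3.07,3.24) (-3.81,0.35) (3.81,-0.35) (1.45,1.68)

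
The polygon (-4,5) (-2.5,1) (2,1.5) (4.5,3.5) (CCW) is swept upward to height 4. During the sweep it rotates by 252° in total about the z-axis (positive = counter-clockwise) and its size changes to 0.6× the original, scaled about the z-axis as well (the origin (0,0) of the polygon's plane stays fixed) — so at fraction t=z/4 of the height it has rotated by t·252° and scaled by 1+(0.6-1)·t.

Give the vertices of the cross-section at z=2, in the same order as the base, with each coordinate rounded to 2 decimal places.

Cross-section at z=2: (-1.36,-4.94) (0.53,-2.09) (-1.91,0.59) (-4.38,1.27)

t = z/height = 2/4 = 0.5
s = 1 + (scale-1)·z/height = 1 + (0.6-1)·2/4 = 0.800000
θ = twist·z/height = 252°·2/4 = 126.0000° = 2.199115 rad
cos θ = -0.587785, sin θ = 0.809017 (intermediates below are computed at full precision and shown rounded to 5 d.p.)
v1: (-4,5) → rotate → (-1.69394,-6.17499) → ×s → (-1.35516,-4.94000) → (-1.36,-4.94)
v2: (-2.5,1) → rotate → (0.66045,-2.61033) → ×s → (0.52836,-2.08826) → (0.53,-2.09)
v3: (2,1.5) → rotate → (-2.38910,0.73636) → ×s → (-1.91128,0.58908) → (-1.91,0.59)
v4: (4.5,3.5) → rotate → (-5.47659,1.58333) → ×s → (-4.38127,1.26666) → (-4.38,1.27)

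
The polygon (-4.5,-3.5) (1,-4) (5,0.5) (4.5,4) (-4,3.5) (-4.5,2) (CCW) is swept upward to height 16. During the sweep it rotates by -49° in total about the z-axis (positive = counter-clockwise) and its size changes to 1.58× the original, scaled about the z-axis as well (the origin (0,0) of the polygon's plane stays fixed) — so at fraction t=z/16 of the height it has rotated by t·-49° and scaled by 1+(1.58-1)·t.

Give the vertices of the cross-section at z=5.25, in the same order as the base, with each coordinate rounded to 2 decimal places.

Cross-section at z=5.25: (-6.30,-2.52) (-0.17,-4.90) (5.88,-1.08) (6.47,3.09) (-3.42,5.32) (-4.49,3.77)

t = z/height = 5.25/16 = 0.328125
s = 1 + (scale-1)·z/height = 1 + (1.58-1)·5.25/16 = 1.190313
θ = twist·z/height = -49°·5.25/16 = -16.0781° = -0.280616 rad
cos θ = 0.960885, sin θ = -0.276948 (intermediates below are computed at full precision and shown rounded to 5 d.p.)
v1: (-4.5,-3.5) → rotate → (-5.29330,-2.11683) → ×s → (-6.30068,-2.51969) → (-6.30,-2.52)
v2: (1,-4) → rotate → (-0.14691,-4.12049) → ×s → (-0.17486,-4.90467) → (-0.17,-4.90)
v3: (5,0.5) → rotate → (4.94290,-0.90430) → ×s → (5.88359,-1.07640) → (5.88,-1.08)
v4: (4.5,4) → rotate → (5.43177,2.59727) → ×s → (6.46551,3.09157) → (6.47,3.09)
v5: (-4,3.5) → rotate → (-2.87422,4.47089) → ×s → (-3.42122,5.32175) → (-3.42,5.32)
v6: (-4.5,2) → rotate → (-3.77009,3.16804) → ×s → (-4.48758,3.77095) → (-4.49,3.77)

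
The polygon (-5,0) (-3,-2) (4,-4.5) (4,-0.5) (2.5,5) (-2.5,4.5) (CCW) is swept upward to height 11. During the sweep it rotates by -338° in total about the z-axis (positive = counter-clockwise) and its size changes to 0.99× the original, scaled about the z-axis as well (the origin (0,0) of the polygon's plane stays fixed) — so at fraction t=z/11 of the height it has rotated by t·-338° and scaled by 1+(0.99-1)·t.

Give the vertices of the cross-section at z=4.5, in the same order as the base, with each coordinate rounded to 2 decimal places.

t = z/height = 4.5/11 = 0.409091
s = 1 + (scale-1)·z/height = 1 + (0.99-1)·4.5/11 = 0.995909
θ = twist·z/height = -338°·4.5/11 = -138.2727° = -2.413314 rad
cos θ = -0.746321, sin θ = -0.665586 (intermediates below are computed at full precision and shown rounded to 5 d.p.)
v1: (-5,0) → rotate → (3.73161,3.32793) → ×s → (3.71634,3.31431) → (3.72,3.31)
v2: (-3,-2) → rotate → (0.90779,3.48940) → ×s → (0.90408,3.47513) → (0.90,3.48)
v3: (4,-4.5) → rotate → (-5.98042,0.69610) → ×s → (-5.95596,0.69326) → (-5.96,0.69)
v4: (4,-0.5) → rotate → (-3.31808,-2.28918) → ×s → (-3.30450,-2.27982) → (-3.30,-2.28)
v5: (2.5,5) → rotate → (1.46212,-5.39557) → ×s → (1.45614,-5.37350) → (1.46,-5.37)
v6: (-2.5,4.5) → rotate → (4.86094,-1.69448) → ×s → (4.84105,-1.68755) → (4.84,-1.69)

Cross-section at z=4.5: (3.72,3.31) (0.90,3.48) (-5.96,0.69) (-3.30,-2.28) (1.46,-5.37) (4.84,-1.69)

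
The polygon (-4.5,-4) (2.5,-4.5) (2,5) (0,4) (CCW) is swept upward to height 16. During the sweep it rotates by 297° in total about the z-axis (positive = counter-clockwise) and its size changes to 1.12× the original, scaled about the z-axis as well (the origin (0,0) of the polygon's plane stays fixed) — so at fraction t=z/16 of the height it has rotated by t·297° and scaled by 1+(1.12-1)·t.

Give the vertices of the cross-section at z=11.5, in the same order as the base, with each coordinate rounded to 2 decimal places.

Cross-section at z=11.5: (1.68,6.32) (-4.96,2.58) (1.18,-5.73) (2.40,-3.62)

t = z/height = 11.5/16 = 0.71875
s = 1 + (scale-1)·z/height = 1 + (1.12-1)·11.5/16 = 1.086250
θ = twist·z/height = 297°·11.5/16 = 213.4688° = 3.725733 rad
cos θ = -0.834187, sin θ = -0.551482 (intermediates below are computed at full precision and shown rounded to 5 d.p.)
v1: (-4.5,-4) → rotate → (1.54791,5.81842) → ×s → (1.68142,6.32025) → (1.68,6.32)
v2: (2.5,-4.5) → rotate → (-4.56714,2.37514) → ×s → (-4.96105,2.57999) → (-4.96,2.58)
v3: (2,5) → rotate → (1.08904,-5.27390) → ×s → (1.18297,-5.72877) → (1.18,-5.73)
v4: (0,4) → rotate → (2.20593,-3.33675) → ×s → (2.39619,-3.62454) → (2.40,-3.62)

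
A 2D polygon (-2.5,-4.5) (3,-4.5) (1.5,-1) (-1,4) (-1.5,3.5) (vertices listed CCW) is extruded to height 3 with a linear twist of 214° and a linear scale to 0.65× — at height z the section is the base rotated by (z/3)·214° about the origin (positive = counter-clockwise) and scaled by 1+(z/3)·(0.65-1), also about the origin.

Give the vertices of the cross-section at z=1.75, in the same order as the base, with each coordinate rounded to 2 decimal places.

Cross-section at z=1.75: (4.08,0.41) (1.58,4.01) (-0.03,1.43) (-2.16,-2.47) (-1.60,-2.57)

t = z/height = 1.75/3 = 0.583333
s = 1 + (scale-1)·z/height = 1 + (0.65-1)·1.75/3 = 0.795833
θ = twist·z/height = 214°·1.75/3 = 124.8333° = 2.178753 rad
cos θ = -0.571191, sin θ = 0.820817 (intermediates below are computed at full precision and shown rounded to 5 d.p.)
v1: (-2.5,-4.5) → rotate → (5.12165,0.51832) → ×s → (4.07598,0.41249) → (4.08,0.41)
v2: (3,-4.5) → rotate → (1.98010,5.03281) → ×s → (1.57583,4.00528) → (1.58,4.01)
v3: (1.5,-1) → rotate → (-0.03597,1.80242) → ×s → (-0.02863,1.43442) → (-0.03,1.43)
v4: (-1,4) → rotate → (-2.71208,-3.10558) → ×s → (-2.15836,-2.47153) → (-2.16,-2.47)
v5: (-1.5,3.5) → rotate → (-2.01607,-3.23039) → ×s → (-1.60446,-2.57086) → (-1.60,-2.57)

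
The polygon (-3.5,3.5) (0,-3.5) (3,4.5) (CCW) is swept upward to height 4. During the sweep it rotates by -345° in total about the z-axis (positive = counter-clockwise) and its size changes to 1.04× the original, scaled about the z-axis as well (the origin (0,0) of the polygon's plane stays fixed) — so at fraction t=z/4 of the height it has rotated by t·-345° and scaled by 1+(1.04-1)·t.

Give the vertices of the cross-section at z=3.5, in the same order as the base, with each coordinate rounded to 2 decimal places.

Cross-section at z=3.5: (-4.99,-1.16) (3.08,-1.91) (-2.32,5.10)

t = z/height = 3.5/4 = 0.875
s = 1 + (scale-1)·z/height = 1 + (1.04-1)·3.5/4 = 1.035000
θ = twist·z/height = -345°·3.5/4 = -301.8750° = -5.268713 rad
cos θ = 0.528068, sin θ = 0.849202 (intermediates below are computed at full precision and shown rounded to 5 d.p.)
v1: (-3.5,3.5) → rotate → (-4.82045,-1.12397) → ×s → (-4.98916,-1.16331) → (-4.99,-1.16)
v2: (0,-3.5) → rotate → (2.97221,-1.84824) → ×s → (3.07623,-1.91293) → (3.08,-1.91)
v3: (3,4.5) → rotate → (-2.23721,4.92391) → ×s → (-2.31551,5.09625) → (-2.32,5.10)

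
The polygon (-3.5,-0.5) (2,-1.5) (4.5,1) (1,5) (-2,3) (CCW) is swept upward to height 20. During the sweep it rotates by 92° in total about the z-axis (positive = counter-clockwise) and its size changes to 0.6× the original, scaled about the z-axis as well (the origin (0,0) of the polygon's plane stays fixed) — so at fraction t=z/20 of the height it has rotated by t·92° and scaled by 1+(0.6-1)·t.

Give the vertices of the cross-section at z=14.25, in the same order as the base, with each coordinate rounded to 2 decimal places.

Cross-section at z=14.25: (-0.71,-2.43) (1.57,0.86) (0.68,3.22) (-2.96,2.13) (-2.54,-0.41)

t = z/height = 14.25/20 = 0.7125
s = 1 + (scale-1)·z/height = 1 + (0.6-1)·14.25/20 = 0.715000
θ = twist·z/height = 92°·14.25/20 = 65.5500° = 1.144063 rad
cos θ = 0.413899, sin θ = 0.910323 (intermediates below are computed at full precision and shown rounded to 5 d.p.)
v1: (-3.5,-0.5) → rotate → (-0.99349,-3.39308) → ×s → (-0.71034,-2.42605) → (-0.71,-2.43)
v2: (2,-1.5) → rotate → (2.19328,1.19980) → ×s → (1.56820,0.85785) → (1.57,0.86)
v3: (4.5,1) → rotate → (0.95222,4.51035) → ×s → (0.68084,3.22490) → (0.68,3.22)
v4: (1,5) → rotate → (-4.13772,2.97982) → ×s → (-2.95847,2.13057) → (-2.96,2.13)
v5: (-2,3) → rotate → (-3.55877,-0.57895) → ×s → (-2.54452,-0.41395) → (-2.54,-0.41)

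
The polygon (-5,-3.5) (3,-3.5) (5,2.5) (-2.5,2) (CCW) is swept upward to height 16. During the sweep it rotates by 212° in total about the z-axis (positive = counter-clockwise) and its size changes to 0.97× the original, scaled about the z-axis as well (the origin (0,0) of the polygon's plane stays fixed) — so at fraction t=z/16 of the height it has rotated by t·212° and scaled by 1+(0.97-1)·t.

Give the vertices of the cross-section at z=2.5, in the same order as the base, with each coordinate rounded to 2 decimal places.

t = z/height = 2.5/16 = 0.15625
s = 1 + (scale-1)·z/height = 1 + (0.97-1)·2.5/16 = 0.995313
θ = twist·z/height = 212°·2.5/16 = 33.1250° = 0.578140 rad
cos θ = 0.837480, sin θ = 0.546467 (intermediates below are computed at full precision and shown rounded to 5 d.p.)
v1: (-5,-3.5) → rotate → (-2.27477,-5.66352) → ×s → (-2.26410,-5.63697) → (-2.26,-5.64)
v2: (3,-3.5) → rotate → (4.42508,-1.29178) → ×s → (4.40433,-1.28572) → (4.40,-1.29)
v3: (5,2.5) → rotate → (2.82123,4.82604) → ×s → (2.80801,4.80342) → (2.81,4.80)
v4: (-2.5,2) → rotate → (-3.18664,0.30879) → ×s → (-3.17170,0.30734) → (-3.17,0.31)

Cross-section at z=2.5: (-2.26,-5.64) (4.40,-1.29) (2.81,4.80) (-3.17,0.31)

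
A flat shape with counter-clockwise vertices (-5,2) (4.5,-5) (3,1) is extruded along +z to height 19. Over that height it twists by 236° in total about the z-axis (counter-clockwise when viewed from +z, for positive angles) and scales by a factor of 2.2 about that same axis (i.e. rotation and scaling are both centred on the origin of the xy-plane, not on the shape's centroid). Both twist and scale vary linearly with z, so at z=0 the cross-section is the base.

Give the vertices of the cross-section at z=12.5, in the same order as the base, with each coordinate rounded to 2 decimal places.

t = z/height = 12.5/19 = 0.657895
s = 1 + (scale-1)·z/height = 1 + (2.2-1)·12.5/19 = 1.789474
θ = twist·z/height = 236°·12.5/19 = 155.2632° = 2.709853 rad
cos θ = -0.908239, sin θ = 0.418451 (intermediates below are computed at full precision and shown rounded to 5 d.p.)
v1: (-5,2) → rotate → (3.70429,-3.90873) → ×s → (6.62874,-6.99458) → (6.63,-6.99)
v2: (4.5,-5) → rotate → (-1.99482,6.42423) → ×s → (-3.56968,11.49598) → (-3.57,11.50)
v3: (3,1) → rotate → (-3.14317,0.34711) → ×s → (-5.62462,0.62115) → (-5.62,0.62)

Cross-section at z=12.5: (6.63,-6.99) (-3.57,11.50) (-5.62,0.62)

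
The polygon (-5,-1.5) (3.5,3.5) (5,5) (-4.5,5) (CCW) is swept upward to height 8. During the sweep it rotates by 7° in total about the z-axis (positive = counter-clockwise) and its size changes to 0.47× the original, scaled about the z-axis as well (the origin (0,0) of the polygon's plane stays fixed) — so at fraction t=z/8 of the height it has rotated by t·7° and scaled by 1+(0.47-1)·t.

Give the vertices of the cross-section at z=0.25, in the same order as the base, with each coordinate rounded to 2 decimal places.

t = z/height = 0.25/8 = 0.03125
s = 1 + (scale-1)·z/height = 1 + (0.47-1)·0.25/8 = 0.983438
θ = twist·z/height = 7°·0.25/8 = 0.2188° = 0.003818 rad
cos θ = 0.999993, sin θ = 0.003818 (intermediates below are computed at full precision and shown rounded to 5 d.p.)
v1: (-5,-1.5) → rotate → (-4.99424,-1.51908) → ×s → (-4.91152,-1.49392) → (-4.91,-1.49)
v2: (3.5,3.5) → rotate → (3.48661,3.51334) → ×s → (3.42886,3.45515) → (3.43,3.46)
v3: (5,5) → rotate → (4.98087,5.01905) → ×s → (4.89838,4.93592) → (4.90,4.94)
v4: (-4.5,5) → rotate → (-4.51906,4.98278) → ×s → (-4.44421,4.90026) → (-4.44,4.90)

Cross-section at z=0.25: (-4.91,-1.49) (3.43,3.46) (4.90,4.94) (-4.44,4.90)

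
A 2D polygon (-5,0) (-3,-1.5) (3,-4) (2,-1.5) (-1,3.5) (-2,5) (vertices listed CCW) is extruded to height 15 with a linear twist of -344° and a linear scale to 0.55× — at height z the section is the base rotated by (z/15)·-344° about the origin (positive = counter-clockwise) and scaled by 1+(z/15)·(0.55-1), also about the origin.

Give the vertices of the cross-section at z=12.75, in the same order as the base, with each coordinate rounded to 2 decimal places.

Cross-section at z=12.75: (-1.18,-2.85) (0.15,-2.07) (2.99,0.77) (1.33,0.79) (-2.23,0.25) (-3.33,0.03)

t = z/height = 12.75/15 = 0.85
s = 1 + (scale-1)·z/height = 1 + (0.55-1)·12.75/15 = 0.617500
θ = twist·z/height = -344°·12.75/15 = -292.4000° = -5.103343 rad
cos θ = 0.381070, sin θ = 0.924546 (intermediates below are computed at full precision and shown rounded to 5 d.p.)
v1: (-5,0) → rotate → (-1.90535,-4.62273) → ×s → (-1.17655,-2.85454) → (-1.18,-2.85)
v2: (-3,-1.5) → rotate → (0.24361,-3.34524) → ×s → (0.15043,-2.06569) → (0.15,-2.07)
v3: (3,-4) → rotate → (4.84140,1.24936) → ×s → (2.98956,0.77148) → (2.99,0.77)
v4: (2,-1.5) → rotate → (2.14896,1.27749) → ×s → (1.32698,0.78885) → (1.33,0.79)
v5: (-1,3.5) → rotate → (-3.61698,0.40920) → ×s → (-2.23349,0.25268) → (-2.23,0.25)
v6: (-2,5) → rotate → (-5.38487,0.05626) → ×s → (-3.32516,0.03474) → (-3.33,0.03)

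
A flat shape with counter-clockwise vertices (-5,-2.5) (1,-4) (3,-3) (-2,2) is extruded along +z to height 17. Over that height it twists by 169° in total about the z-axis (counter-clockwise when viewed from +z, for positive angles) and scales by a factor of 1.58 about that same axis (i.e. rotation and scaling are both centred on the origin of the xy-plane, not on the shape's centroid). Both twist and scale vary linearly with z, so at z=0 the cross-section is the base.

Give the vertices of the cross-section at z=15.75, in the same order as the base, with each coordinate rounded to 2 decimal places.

Cross-section at z=15.75: (8.58,0.47) (1.03,6.25) (-2.40,6.07) (1.60,-4.04)

t = z/height = 15.75/17 = 0.926471
s = 1 + (scale-1)·z/height = 1 + (1.58-1)·15.75/17 = 1.537353
θ = twist·z/height = 169°·15.75/17 = 156.5735° = 2.732724 rad
cos θ = -0.917571, sin θ = 0.397572 (intermediates below are computed at full precision and shown rounded to 5 d.p.)
v1: (-5,-2.5) → rotate → (5.58178,0.30607) → ×s → (8.58117,0.47054) → (8.58,0.47)
v2: (1,-4) → rotate → (0.67272,4.06786) → ×s → (1.03420,6.25373) → (1.03,6.25)
v3: (3,-3) → rotate → (-1.56000,3.94543) → ×s → (-2.39827,6.06552) → (-2.40,6.07)
v4: (-2,2) → rotate → (1.04000,-2.63029) → ×s → (1.59884,-4.04368) → (1.60,-4.04)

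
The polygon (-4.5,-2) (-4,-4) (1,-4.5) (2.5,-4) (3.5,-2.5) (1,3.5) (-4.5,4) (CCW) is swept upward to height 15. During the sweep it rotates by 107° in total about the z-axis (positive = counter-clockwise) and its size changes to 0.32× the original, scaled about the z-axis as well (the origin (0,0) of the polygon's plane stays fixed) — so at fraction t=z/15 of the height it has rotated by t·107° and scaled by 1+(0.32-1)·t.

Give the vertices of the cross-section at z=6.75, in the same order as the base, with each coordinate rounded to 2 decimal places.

t = z/height = 6.75/15 = 0.45
s = 1 + (scale-1)·z/height = 1 + (0.32-1)·6.75/15 = 0.694000
θ = twist·z/height = 107°·6.75/15 = 48.1500° = 0.840376 rad
cos θ = 0.667183, sin θ = 0.744894 (intermediates below are computed at full precision and shown rounded to 5 d.p.)
v1: (-4.5,-2) → rotate → (-1.51253,-4.68639) → ×s → (-1.04970,-3.25235) → (-1.05,-3.25)
v2: (-4,-4) → rotate → (0.31085,-5.64831) → ×s → (0.21573,-3.91993) → (0.22,-3.92)
v3: (1,-4.5) → rotate → (4.01921,-2.25743) → ×s → (2.78933,-1.56666) → (2.79,-1.57)
v4: (2.5,-4) → rotate → (4.64753,-0.80650) → ×s → (3.22539,-0.55971) → (3.23,-0.56)
v5: (3.5,-2.5) → rotate → (4.19737,0.93917) → ×s → (2.91298,0.65179) → (2.91,0.65)
v6: (1,3.5) → rotate → (-1.93995,3.08003) → ×s → (-1.34632,2.13754) → (-1.35,2.14)
v7: (-4.5,4) → rotate → (-5.98190,-0.68329) → ×s → (-4.15144,-0.47420) → (-4.15,-0.47)

Cross-section at z=6.75: (-1.05,-3.25) (0.22,-3.92) (2.79,-1.57) (3.23,-0.56) (2.91,0.65) (-1.35,2.14) (-4.15,-0.47)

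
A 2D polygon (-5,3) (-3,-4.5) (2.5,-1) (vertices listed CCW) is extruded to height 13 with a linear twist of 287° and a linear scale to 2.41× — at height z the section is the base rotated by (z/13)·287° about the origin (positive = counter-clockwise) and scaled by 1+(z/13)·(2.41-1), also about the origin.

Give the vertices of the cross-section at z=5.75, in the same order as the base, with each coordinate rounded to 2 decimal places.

Cross-section at z=5.75: (0.99,-9.42) (8.77,0.50) (-1.14,4.22)

t = z/height = 5.75/13 = 0.442308
s = 1 + (scale-1)·z/height = 1 + (2.41-1)·5.75/13 = 1.623654
θ = twist·z/height = 287°·5.75/13 = 126.9423° = 2.215561 rad
cos θ = -0.601011, sin θ = 0.799241 (intermediates below are computed at full precision and shown rounded to 5 d.p.)
v1: (-5,3) → rotate → (0.60733,-5.79924) → ×s → (0.98609,-9.41595) → (0.99,-9.42)
v2: (-3,-4.5) → rotate → (5.39962,0.30682) → ×s → (8.76711,0.49818) → (8.77,0.50)
v3: (2.5,-1) → rotate → (-0.70329,2.59911) → ×s → (-1.14189,4.22006) → (-1.14,4.22)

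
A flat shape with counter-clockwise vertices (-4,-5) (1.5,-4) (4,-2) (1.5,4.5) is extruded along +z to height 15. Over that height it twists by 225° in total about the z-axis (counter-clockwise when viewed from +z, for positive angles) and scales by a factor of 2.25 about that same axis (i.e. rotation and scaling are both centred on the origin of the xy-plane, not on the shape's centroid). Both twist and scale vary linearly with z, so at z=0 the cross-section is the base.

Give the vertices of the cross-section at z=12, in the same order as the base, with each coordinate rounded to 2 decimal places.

t = z/height = 12/15 = 0.8
s = 1 + (scale-1)·z/height = 1 + (2.25-1)·12/15 = 2.000000
θ = twist·z/height = 225°·12/15 = 180.0000° = 3.141593 rad
cos θ = -1.000000, sin θ = 0.000000 (intermediates below are computed at full precision and shown rounded to 5 d.p.)
v1: (-4,-5) → rotate → (4.00000,5.00000) → ×s → (8.00000,10.00000) → (8.00,10.00)
v2: (1.5,-4) → rotate → (-1.50000,4.00000) → ×s → (-3.00000,8.00000) → (-3.00,8.00)
v3: (4,-2) → rotate → (-4.00000,2.00000) → ×s → (-8.00000,4.00000) → (-8.00,4.00)
v4: (1.5,4.5) → rotate → (-1.50000,-4.50000) → ×s → (-3.00000,-9.00000) → (-3.00,-9.00)

Cross-section at z=12: (8.00,10.00) (-3.00,8.00) (-8.00,4.00) (-3.00,-9.00)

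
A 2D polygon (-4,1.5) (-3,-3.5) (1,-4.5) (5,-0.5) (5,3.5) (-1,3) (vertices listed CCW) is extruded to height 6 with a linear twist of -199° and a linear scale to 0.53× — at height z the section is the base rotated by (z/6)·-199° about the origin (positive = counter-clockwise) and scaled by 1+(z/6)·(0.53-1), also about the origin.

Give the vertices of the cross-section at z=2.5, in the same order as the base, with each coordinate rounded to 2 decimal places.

t = z/height = 2.5/6 = 0.416667
s = 1 + (scale-1)·z/height = 1 + (0.53-1)·2.5/6 = 0.804167
θ = twist·z/height = -199°·2.5/6 = -82.9167° = -1.447169 rad
cos θ = 0.123313, sin θ = -0.992368 (intermediates below are computed at full precision and shown rounded to 5 d.p.)
v1: (-4,1.5) → rotate → (0.99530,4.15444) → ×s → (0.80039,3.34086) → (0.80,3.34)
v2: (-3,-3.5) → rotate → (-3.84323,2.54551) → ×s → (-3.09059,2.04701) → (-3.09,2.05)
v3: (1,-4.5) → rotate → (-4.34234,-1.54728) → ×s → (-3.49197,-1.24427) → (-3.49,-1.24)
v4: (5,-0.5) → rotate → (0.12038,-5.02350) → ×s → (0.09681,-4.03973) → (0.10,-4.04)
v5: (5,3.5) → rotate → (4.08985,-4.53024) → ×s → (3.28892,-3.64307) → (3.29,-3.64)
v6: (-1,3) → rotate → (2.85379,1.36231) → ×s → (2.29492,1.09552) → (2.29,1.10)

Cross-section at z=2.5: (0.80,3.34) (-3.09,2.05) (-3.49,-1.24) (0.10,-4.04) (3.29,-3.64) (2.29,1.10)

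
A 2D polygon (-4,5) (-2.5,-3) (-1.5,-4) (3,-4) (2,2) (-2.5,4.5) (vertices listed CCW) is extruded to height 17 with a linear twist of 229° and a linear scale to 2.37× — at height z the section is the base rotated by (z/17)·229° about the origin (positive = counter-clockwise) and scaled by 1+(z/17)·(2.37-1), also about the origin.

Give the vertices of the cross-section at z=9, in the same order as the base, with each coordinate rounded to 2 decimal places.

t = z/height = 9/17 = 0.529412
s = 1 + (scale-1)·z/height = 1 + (2.37-1)·9/17 = 1.725294
θ = twist·z/height = 229°·9/17 = 121.2353° = 2.115955 rad
cos θ = -0.518554, sin θ = 0.855045 (intermediates below are computed at full precision and shown rounded to 5 d.p.)
v1: (-4,5) → rotate → (-2.20101,-6.01295) → ×s → (-3.79739,-10.37411) → (-3.80,-10.37)
v2: (-2.5,-3) → rotate → (3.86152,-0.58195) → ×s → (6.66226,-1.00404) → (6.66,-1.00)
v3: (-1.5,-4) → rotate → (4.19801,0.79165) → ×s → (7.24280,1.36583) → (7.24,1.37)
v4: (3,-4) → rotate → (1.86452,4.63935) → ×s → (3.21684,8.00424) → (3.22,8.00)
v5: (2,2) → rotate → (-2.74720,0.67298) → ×s → (-4.73972,1.16109) → (-4.74,1.16)
v6: (-2.5,4.5) → rotate → (-2.55132,-4.47110) → ×s → (-4.40177,-7.71397) → (-4.40,-7.71)

Cross-section at z=9: (-3.80,-10.37) (6.66,-1.00) (7.24,1.37) (3.22,8.00) (-4.74,1.16) (-4.40,-7.71)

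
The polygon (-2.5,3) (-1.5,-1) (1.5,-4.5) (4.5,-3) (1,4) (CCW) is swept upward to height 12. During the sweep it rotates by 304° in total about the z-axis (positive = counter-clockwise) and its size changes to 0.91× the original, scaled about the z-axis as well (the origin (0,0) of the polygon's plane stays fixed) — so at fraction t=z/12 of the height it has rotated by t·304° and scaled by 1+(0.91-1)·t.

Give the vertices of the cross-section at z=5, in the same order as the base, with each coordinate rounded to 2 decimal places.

t = z/height = 5/12 = 0.416667
s = 1 + (scale-1)·z/height = 1 + (0.91-1)·5/12 = 0.962500
θ = twist·z/height = 304°·5/12 = 126.6667° = 2.210750 rad
cos θ = -0.597159, sin θ = 0.802123 (intermediates below are computed at full precision and shown rounded to 5 d.p.)
v1: (-2.5,3) → rotate → (-0.91347,-3.79678) → ×s → (-0.87922,-3.65440) → (-0.88,-3.65)
v2: (-1.5,-1) → rotate → (1.69786,-0.60603) → ×s → (1.63419,-0.58330) → (1.63,-0.58)
v3: (1.5,-4.5) → rotate → (2.71382,3.89040) → ×s → (2.61205,3.74451) → (2.61,3.74)
v4: (4.5,-3) → rotate → (-0.28084,5.40103) → ×s → (-0.27031,5.19849) → (-0.27,5.20)
v5: (1,4) → rotate → (-3.80565,-1.58651) → ×s → (-3.66294,-1.52702) → (-3.66,-1.53)

Cross-section at z=5: (-0.88,-3.65) (1.63,-0.58) (2.61,3.74) (-0.27,5.20) (-3.66,-1.53)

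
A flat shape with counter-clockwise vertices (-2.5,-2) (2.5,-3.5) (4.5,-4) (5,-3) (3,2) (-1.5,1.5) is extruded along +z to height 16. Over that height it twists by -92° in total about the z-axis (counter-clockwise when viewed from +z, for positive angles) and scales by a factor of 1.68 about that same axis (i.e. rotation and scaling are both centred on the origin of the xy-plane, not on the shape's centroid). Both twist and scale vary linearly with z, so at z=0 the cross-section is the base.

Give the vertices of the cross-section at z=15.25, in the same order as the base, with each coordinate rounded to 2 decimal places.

Cross-section at z=15.25: (-3.46,3.98) (-5.60,-4.35) (-6.29,-7.68) (-4.61,-8.43) (3.49,-4.81) (2.37,2.57)

t = z/height = 15.25/16 = 0.953125
s = 1 + (scale-1)·z/height = 1 + (1.68-1)·15.25/16 = 1.648125
θ = twist·z/height = -92°·15.25/16 = -87.6875° = -1.530436 rad
cos θ = 0.040350, sin θ = -0.999186 (intermediates below are computed at full precision and shown rounded to 5 d.p.)
v1: (-2.5,-2) → rotate → (-2.09925,2.41726) → ×s → (-3.45982,3.98395) → (-3.46,3.98)
v2: (2.5,-3.5) → rotate → (-3.39628,-2.63919) → ×s → (-5.59749,-4.34971) → (-5.60,-4.35)
v3: (4.5,-4) → rotate → (-3.81517,-4.65773) → ×s → (-6.28787,-7.67653) → (-6.29,-7.68)
v4: (5,-3) → rotate → (-2.79581,-5.11698) → ×s → (-4.60784,-8.43342) → (-4.61,-8.43)
v5: (3,2) → rotate → (2.11942,-2.91686) → ×s → (3.49307,-4.80735) → (3.49,-4.81)
v6: (-1.5,1.5) → rotate → (1.43825,1.55930) → ×s → (2.37042,2.56993) → (2.37,2.57)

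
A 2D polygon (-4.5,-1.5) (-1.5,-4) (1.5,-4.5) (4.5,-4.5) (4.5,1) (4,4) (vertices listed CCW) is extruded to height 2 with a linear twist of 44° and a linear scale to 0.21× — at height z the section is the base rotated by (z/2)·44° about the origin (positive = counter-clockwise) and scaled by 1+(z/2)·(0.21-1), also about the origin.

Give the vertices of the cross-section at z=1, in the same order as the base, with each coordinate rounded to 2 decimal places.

Cross-section at z=1: (-2.18,-1.86) (0.07,-2.58) (1.86,-2.18) (3.54,-1.50) (2.30,1.58) (1.34,3.15)

t = z/height = 1/2 = 0.5
s = 1 + (scale-1)·z/height = 1 + (0.21-1)·1/2 = 0.605000
θ = twist·z/height = 44°·1/2 = 22.0000° = 0.383972 rad
cos θ = 0.927184, sin θ = 0.374607 (intermediates below are computed at full precision and shown rounded to 5 d.p.)
v1: (-4.5,-1.5) → rotate → (-3.61042,-3.07651) → ×s → (-2.18430,-1.86129) → (-2.18,-1.86)
v2: (-1.5,-4) → rotate → (0.10765,-4.27065) → ×s → (0.06513,-2.58374) → (0.07,-2.58)
v3: (1.5,-4.5) → rotate → (3.07651,-3.61042) → ×s → (1.86129,-2.18430) → (1.86,-2.18)
v4: (4.5,-4.5) → rotate → (5.85806,-2.48660) → ×s → (3.54412,-1.50439) → (3.54,-1.50)
v5: (4.5,1) → rotate → (3.79772,2.61291) → ×s → (2.29762,1.58081) → (2.30,1.58)
v6: (4,4) → rotate → (2.21031,5.20716) → ×s → (1.33724,3.15033) → (1.34,3.15)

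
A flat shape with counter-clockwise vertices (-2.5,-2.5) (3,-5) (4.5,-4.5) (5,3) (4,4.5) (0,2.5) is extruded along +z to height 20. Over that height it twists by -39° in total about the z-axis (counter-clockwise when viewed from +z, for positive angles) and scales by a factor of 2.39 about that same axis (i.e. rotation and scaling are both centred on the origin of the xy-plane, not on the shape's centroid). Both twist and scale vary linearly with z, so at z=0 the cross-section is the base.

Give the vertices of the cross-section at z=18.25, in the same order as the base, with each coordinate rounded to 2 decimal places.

Cross-section at z=18.25: (-7.91,-1.31) (-1.07,-13.18) (2.36,-14.24) (13.18,-1.07) (13.32,3.02) (3.30,4.61)

t = z/height = 18.25/20 = 0.9125
s = 1 + (scale-1)·z/height = 1 + (2.39-1)·18.25/20 = 2.268375
θ = twist·z/height = -39°·18.25/20 = -35.5875° = -0.621119 rad
cos θ = 0.813228, sin θ = -0.581946 (intermediates below are computed at full precision and shown rounded to 5 d.p.)
v1: (-2.5,-2.5) → rotate → (-3.48793,-0.57821) → ×s → (-7.91194,-1.31159) → (-7.91,-1.31)
v2: (3,-5) → rotate → (-0.47004,-5.81198) → ×s → (-1.06624,-13.18374) → (-1.07,-13.18)
v3: (4.5,-4.5) → rotate → (1.04077,-6.27828) → ×s → (2.36086,-14.24149) → (2.36,-14.24)
v4: (5,3) → rotate → (5.81198,-0.47004) → ×s → (13.18374,-1.06624) → (13.18,-1.07)
v5: (4,4.5) → rotate → (5.87167,1.33174) → ×s → (13.31914,3.02089) → (13.32,3.02)
v6: (0,2.5) → rotate → (1.45486,2.03307) → ×s → (3.30018,4.61176) → (3.30,4.61)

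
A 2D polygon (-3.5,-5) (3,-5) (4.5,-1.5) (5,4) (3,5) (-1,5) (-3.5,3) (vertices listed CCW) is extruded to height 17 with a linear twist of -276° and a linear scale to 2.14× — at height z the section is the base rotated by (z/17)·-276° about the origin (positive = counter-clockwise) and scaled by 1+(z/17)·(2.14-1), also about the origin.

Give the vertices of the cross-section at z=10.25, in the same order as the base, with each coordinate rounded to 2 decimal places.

t = z/height = 10.25/17 = 0.602941
s = 1 + (scale-1)·z/height = 1 + (2.14-1)·10.25/17 = 1.687353
θ = twist·z/height = -276°·10.25/17 = -166.4118° = -2.904433 rad
cos θ = -0.972009, sin θ = -0.234943 (intermediates below are computed at full precision and shown rounded to 5 d.p.)
v1: (-3.5,-5) → rotate → (2.22732,5.68235) → ×s → (3.75827,9.58812) → (3.76,9.59)
v2: (3,-5) → rotate → (-4.09074,4.15522) → ×s → (-6.90252,7.01132) → (-6.90,7.01)
v3: (4.5,-1.5) → rotate → (-4.72646,0.40077) → ×s → (-7.97520,0.67624) → (-7.98,0.68)
v4: (5,4) → rotate → (-3.92028,-5.06275) → ×s → (-6.61489,-8.54265) → (-6.61,-8.54)
v5: (3,5) → rotate → (-1.74132,-5.56487) → ×s → (-2.93821,-9.38991) → (-2.94,-9.39)
v6: (-1,5) → rotate → (2.14672,-4.62510) → ×s → (3.62228,-7.80418) → (3.62,-7.80)
v7: (-3.5,3) → rotate → (4.10686,-2.09373) → ×s → (6.92972,-3.53286) → (6.93,-3.53)

Cross-section at z=10.25: (3.76,9.59) (-6.90,7.01) (-7.98,0.68) (-6.61,-8.54) (-2.94,-9.39) (3.62,-7.80) (6.93,-3.53)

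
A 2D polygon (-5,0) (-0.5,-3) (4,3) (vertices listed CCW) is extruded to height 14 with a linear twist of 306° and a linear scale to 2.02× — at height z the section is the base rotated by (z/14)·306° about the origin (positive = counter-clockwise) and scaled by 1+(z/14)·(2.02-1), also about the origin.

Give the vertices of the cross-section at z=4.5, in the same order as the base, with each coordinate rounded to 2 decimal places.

t = z/height = 4.5/14 = 0.321429
s = 1 + (scale-1)·z/height = 1 + (2.02-1)·4.5/14 = 1.327857
θ = twist·z/height = 306°·4.5/14 = 98.3571° = 1.716656 rad
cos θ = -0.145343, sin θ = 0.989381 (intermediates below are computed at full precision and shown rounded to 5 d.p.)
v1: (-5,0) → rotate → (0.72672,-4.94691) → ×s → (0.96497,-6.56879) → (0.96,-6.57)
v2: (-0.5,-3) → rotate → (3.04082,-0.05866) → ×s → (4.03777,-0.07789) → (4.04,-0.08)
v3: (4,3) → rotate → (-3.54952,3.52150) → ×s → (-4.71325,4.67604) → (-4.71,4.68)

Cross-section at z=4.5: (0.96,-6.57) (4.04,-0.08) (-4.71,4.68)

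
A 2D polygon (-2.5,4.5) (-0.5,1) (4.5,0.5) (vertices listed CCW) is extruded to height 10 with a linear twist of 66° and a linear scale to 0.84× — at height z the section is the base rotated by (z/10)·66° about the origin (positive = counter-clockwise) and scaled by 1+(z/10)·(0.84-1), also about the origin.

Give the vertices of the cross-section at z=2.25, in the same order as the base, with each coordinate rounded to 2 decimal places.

t = z/height = 2.25/10 = 0.225
s = 1 + (scale-1)·z/height = 1 + (0.84-1)·2.25/10 = 0.964000
θ = twist·z/height = 66°·2.25/10 = 14.8500° = 0.259181 rad
cos θ = 0.966600, sin θ = 0.256289 (intermediates below are computed at full precision and shown rounded to 5 d.p.)
v1: (-2.5,4.5) → rotate → (-3.56980,3.70898) → ×s → (-3.44129,3.57545) → (-3.44,3.58)
v2: (-0.5,1) → rotate → (-0.73959,0.83846) → ×s → (-0.71296,0.80827) → (-0.71,0.81)
v3: (4.5,0.5) → rotate → (4.22156,1.63660) → ×s → (4.06958,1.57768) → (4.07,1.58)

Cross-section at z=2.25: (-3.44,3.58) (-0.71,0.81) (4.07,1.58)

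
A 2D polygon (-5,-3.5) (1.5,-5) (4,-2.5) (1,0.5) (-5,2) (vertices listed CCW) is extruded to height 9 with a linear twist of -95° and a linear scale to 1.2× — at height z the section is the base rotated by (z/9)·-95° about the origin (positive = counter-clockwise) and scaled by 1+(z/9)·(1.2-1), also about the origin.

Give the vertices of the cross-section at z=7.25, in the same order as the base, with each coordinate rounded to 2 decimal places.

Cross-section at z=7.25: (-5.30,4.70) (-5.24,-3.05) (-1.74,-5.19) (0.84,-0.99) (0.91,6.19)

t = z/height = 7.25/9 = 0.805556
s = 1 + (scale-1)·z/height = 1 + (1.2-1)·7.25/9 = 1.161111
θ = twist·z/height = -95°·7.25/9 = -76.5278° = -1.335662 rad
cos θ = 0.232974, sin θ = -0.972483 (intermediates below are computed at full precision and shown rounded to 5 d.p.)
v1: (-5,-3.5) → rotate → (-4.56856,4.04701) → ×s → (-5.30461,4.69902) → (-5.30,4.70)
v2: (1.5,-5) → rotate → (-4.51295,-2.62359) → ×s → (-5.24004,-3.04628) → (-5.24,-3.05)
v3: (4,-2.5) → rotate → (-1.49931,-4.47237) → ×s → (-1.74087,-5.19291) → (-1.74,-5.19)
v4: (1,0.5) → rotate → (0.71922,-0.85600) → ×s → (0.83509,-0.99391) → (0.84,-0.99)
v5: (-5,2) → rotate → (0.78010,5.32836) → ×s → (0.90578,6.18682) → (0.91,6.19)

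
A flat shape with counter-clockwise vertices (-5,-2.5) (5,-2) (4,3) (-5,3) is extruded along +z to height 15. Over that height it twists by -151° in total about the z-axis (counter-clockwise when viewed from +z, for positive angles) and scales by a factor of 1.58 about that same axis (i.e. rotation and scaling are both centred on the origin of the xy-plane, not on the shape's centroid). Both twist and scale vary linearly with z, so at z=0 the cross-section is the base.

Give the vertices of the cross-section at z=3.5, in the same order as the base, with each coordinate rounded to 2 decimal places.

Cross-section at z=3.5: (-6.27,0.96) (3.33,-5.13) (5.67,0.16) (-2.67,6.06)

t = z/height = 3.5/15 = 0.233333
s = 1 + (scale-1)·z/height = 1 + (1.58-1)·3.5/15 = 1.135333
θ = twist·z/height = -151°·3.5/15 = -35.2333° = -0.614938 rad
cos θ = 0.816809, sin θ = -0.576908 (intermediates below are computed at full precision and shown rounded to 5 d.p.)
v1: (-5,-2.5) → rotate → (-5.52632,0.84251) → ×s → (-6.27421,0.95653) → (-6.27,0.96)
v2: (5,-2) → rotate → (2.93023,-4.51816) → ×s → (3.32679,-5.12961) → (3.33,-5.13)
v3: (4,3) → rotate → (4.99796,0.14280) → ×s → (5.67435,0.16212) → (5.67,0.16)
v4: (-5,3) → rotate → (-2.35332,5.33497) → ×s → (-2.67181,6.05697) → (-2.67,6.06)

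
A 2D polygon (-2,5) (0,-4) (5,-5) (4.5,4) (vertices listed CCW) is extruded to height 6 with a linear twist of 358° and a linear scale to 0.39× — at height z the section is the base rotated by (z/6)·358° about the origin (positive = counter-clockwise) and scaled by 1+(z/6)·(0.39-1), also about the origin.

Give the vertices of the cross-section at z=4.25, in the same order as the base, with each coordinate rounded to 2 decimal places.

Cross-section at z=4.25: (3.04,0.29) (-2.18,0.64) (-3.53,-1.92) (1.46,-3.09)

t = z/height = 4.25/6 = 0.708333
s = 1 + (scale-1)·z/height = 1 + (0.39-1)·4.25/6 = 0.567917
θ = twist·z/height = 358°·4.25/6 = 253.5833° = 4.425864 rad
cos θ = -0.282620, sin θ = -0.959232 (intermediates below are computed at full precision and shown rounded to 5 d.p.)
v1: (-2,5) → rotate → (5.36140,0.50536) → ×s → (3.04483,0.28700) → (3.04,0.29)
v2: (0,-4) → rotate → (-3.83693,1.13048) → ×s → (-2.17905,0.64202) → (-2.18,0.64)
v3: (5,-5) → rotate → (-6.20926,-3.38306) → ×s → (-3.52634,-1.92129) → (-3.53,-1.92)
v4: (4.5,4) → rotate → (2.56513,-5.44703) → ×s → (1.45678,-3.09346) → (1.46,-3.09)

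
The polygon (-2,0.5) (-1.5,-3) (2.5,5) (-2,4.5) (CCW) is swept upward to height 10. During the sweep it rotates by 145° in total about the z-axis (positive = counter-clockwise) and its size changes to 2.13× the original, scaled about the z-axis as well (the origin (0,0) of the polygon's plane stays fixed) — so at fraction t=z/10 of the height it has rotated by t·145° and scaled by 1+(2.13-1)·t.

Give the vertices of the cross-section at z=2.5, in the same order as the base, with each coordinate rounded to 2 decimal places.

Cross-section at z=2.5: (-2.45,-1.00) (0.72,-4.24) (-1.21,7.07) (-5.48,3.14)

t = z/height = 2.5/10 = 0.25
s = 1 + (scale-1)·z/height = 1 + (2.13-1)·2.5/10 = 1.282500
θ = twist·z/height = 145°·2.5/10 = 36.2500° = 0.632682 rad
cos θ = 0.806445, sin θ = 0.591310 (intermediates below are computed at full precision and shown rounded to 5 d.p.)
v1: (-2,0.5) → rotate → (-1.90854,-0.77940) → ×s → (-2.44771,-0.99958) → (-2.45,-1.00)
v2: (-1.5,-3) → rotate → (0.56426,-3.30630) → ×s → (0.72367,-4.24033) → (0.72,-4.24)
v3: (2.5,5) → rotate → (-0.94044,5.51050) → ×s → (-1.20611,7.06721) → (-1.21,7.07)
v4: (-2,4.5) → rotate → (-4.27378,2.44638) → ×s → (-5.48113,3.13748) → (-5.48,3.14)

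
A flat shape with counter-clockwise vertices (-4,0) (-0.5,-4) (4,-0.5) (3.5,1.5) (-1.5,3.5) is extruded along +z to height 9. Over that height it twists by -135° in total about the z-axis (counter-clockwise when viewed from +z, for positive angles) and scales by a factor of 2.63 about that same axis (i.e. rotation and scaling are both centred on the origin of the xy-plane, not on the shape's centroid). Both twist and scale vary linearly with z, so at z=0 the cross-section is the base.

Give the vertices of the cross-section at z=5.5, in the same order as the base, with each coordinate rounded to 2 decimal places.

t = z/height = 5.5/9 = 0.611111
s = 1 + (scale-1)·z/height = 1 + (2.63-1)·5.5/9 = 1.996111
θ = twist·z/height = -135°·5.5/9 = -82.5000° = -1.439897 rad
cos θ = 0.130526, sin θ = -0.991445 (intermediates below are computed at full precision and shown rounded to 5 d.p.)
v1: (-4,0) → rotate → (-0.52210,3.96578) → ×s → (-1.04218,7.91614) → (-1.04,7.92)
v2: (-0.5,-4) → rotate → (-4.03104,-0.02638) → ×s → (-8.04641,-0.05266) → (-8.05,-0.05)
v3: (4,-0.5) → rotate → (0.02638,-4.03104) → ×s → (0.05266,-8.04641) → (0.05,-8.05)
v4: (3.5,1.5) → rotate → (1.94401,-3.27427) → ×s → (3.88046,-6.53580) → (3.88,-6.54)
v5: (-1.5,3.5) → rotate → (3.27427,1.94401) → ×s → (6.53580,3.88046) → (6.54,3.88)

Cross-section at z=5.5: (-1.04,7.92) (-8.05,-0.05) (0.05,-8.05) (3.88,-6.54) (6.54,3.88)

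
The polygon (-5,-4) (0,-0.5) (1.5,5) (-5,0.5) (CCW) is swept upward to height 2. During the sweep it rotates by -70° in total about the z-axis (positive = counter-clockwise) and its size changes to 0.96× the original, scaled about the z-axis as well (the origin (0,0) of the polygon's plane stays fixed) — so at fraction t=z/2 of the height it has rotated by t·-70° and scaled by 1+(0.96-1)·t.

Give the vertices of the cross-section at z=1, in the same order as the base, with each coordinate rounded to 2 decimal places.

t = z/height = 1/2 = 0.5
s = 1 + (scale-1)·z/height = 1 + (0.96-1)·1/2 = 0.980000
θ = twist·z/height = -70°·1/2 = -35.0000° = -0.610865 rad
cos θ = 0.819152, sin θ = -0.573576 (intermediates below are computed at full precision and shown rounded to 5 d.p.)
v1: (-5,-4) → rotate → (-6.39007,-0.40873) → ×s → (-6.26226,-0.40055) → (-6.26,-0.40)
v2: (0,-0.5) → rotate → (-0.28679,-0.40958) → ×s → (-0.28105,-0.40138) → (-0.28,-0.40)
v3: (1.5,5) → rotate → (4.09661,3.23540) → ×s → (4.01468,3.17069) → (4.01,3.17)
v4: (-5,0.5) → rotate → (-3.80897,3.27746) → ×s → (-3.73279,3.21191) → (-3.73,3.21)

Cross-section at z=1: (-6.26,-0.40) (-0.28,-0.40) (4.01,3.17) (-3.73,3.21)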